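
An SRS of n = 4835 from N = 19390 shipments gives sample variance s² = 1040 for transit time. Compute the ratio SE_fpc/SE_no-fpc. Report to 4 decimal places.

f = n/N = 4835/19390 = 0.24935534.
SE_no-fpc = √(s²/n) = 0.46378685; SE_fpc = √((1−f)s²/n) = 0.40182378.
Ratio = √(1−f) = 0.86639752.

0.8664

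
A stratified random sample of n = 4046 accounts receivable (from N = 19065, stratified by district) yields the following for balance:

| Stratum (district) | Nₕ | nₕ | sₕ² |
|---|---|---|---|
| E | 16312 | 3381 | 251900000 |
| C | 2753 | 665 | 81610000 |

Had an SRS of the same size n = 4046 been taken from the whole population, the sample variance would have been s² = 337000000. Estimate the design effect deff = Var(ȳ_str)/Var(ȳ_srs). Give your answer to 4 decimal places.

0.6885

Var(ȳ_str) = Σ Wₕ²(1−fₕ)sₕ²/nₕ with Wₕ = Nₕ/19065:
  E: (16312/19065)²·(1−3381/16312)·251900000/3381 = 43236.318
  C: (2753/19065)²·(1−665/2753)·81610000/665 = 1940.818
  → Var(ȳ_str) = 45177.136.
Var(ȳ_srs) = (1 − 4046/19065)·337000000/4046 = 65615.77.
deff = 45177.136 / 65615.77 = 0.6885.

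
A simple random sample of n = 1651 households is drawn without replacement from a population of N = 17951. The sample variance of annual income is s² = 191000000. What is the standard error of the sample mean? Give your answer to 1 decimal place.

Under SRS without replacement, Var(ȳ) = (1 − f)·s²/n with f = n/N = 1651/17951 = 0.09197259.
Var(ȳ) = (1 − 0.09197259)·191000000/1651 = 0.90802741·115687.46 = 105047.39.
SE(ȳ) = √(105047.39) = 324.1.

324.1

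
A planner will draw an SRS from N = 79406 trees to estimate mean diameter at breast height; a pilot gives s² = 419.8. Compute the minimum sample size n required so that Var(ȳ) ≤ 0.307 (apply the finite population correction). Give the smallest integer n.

Without fpc, n₀ = s²/D = 419.8/0.307 = 1367.4267.
With fpc, (1 − n/N)·s²/n ≤ D requires n ≥ n₀/(1 + n₀/N) = 1367.4267/(1 + 1367.4267/79406) = 1344.2773.
Rounding up, n = 1345.

1345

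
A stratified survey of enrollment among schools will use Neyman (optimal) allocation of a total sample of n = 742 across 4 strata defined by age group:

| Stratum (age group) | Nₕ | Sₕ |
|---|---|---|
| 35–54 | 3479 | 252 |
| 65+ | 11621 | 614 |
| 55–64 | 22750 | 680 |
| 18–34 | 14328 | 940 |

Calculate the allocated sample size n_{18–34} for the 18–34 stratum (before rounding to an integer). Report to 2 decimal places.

Neyman allocation: nₕ = n·NₕSₕ / Σⱼ NⱼSⱼ.
Σ NⱼSⱼ = 3479·252 + 11621·614 + 22750·680 + 14328·940 = 3.6950322 × 10^7.
n_{18–34} = 742·14328·940 / (3.6950322 × 10^7) = 270.46.

270.46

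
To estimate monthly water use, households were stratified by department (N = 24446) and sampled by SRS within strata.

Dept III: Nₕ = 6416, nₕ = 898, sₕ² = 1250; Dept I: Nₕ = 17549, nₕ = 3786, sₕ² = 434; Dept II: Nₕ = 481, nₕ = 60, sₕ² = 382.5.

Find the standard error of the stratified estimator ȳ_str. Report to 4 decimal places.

Var(ȳ_str) = Σₕ Wₕ²(1 − fₕ)sₕ²/nₕ with Wₕ = Nₕ/N, N = 24446.
Dept III: Wₕ = 0.26245603; term = 0.26245603²·(1 − 0.13996259)·1250/898 = 0.082463946.
Dept I: Wₕ = 0.71786795; term = 0.71786795²·(1 − 0.21573879)·434/3786 = 0.046329647.
Dept II: Wₕ = 0.01967602; term = 0.01967602²·(1 − 0.12474012)·382.5/60 = 0.002160189.
Sum = 0.13095378.
SE = √(0.13095378) = 0.3619.

0.3619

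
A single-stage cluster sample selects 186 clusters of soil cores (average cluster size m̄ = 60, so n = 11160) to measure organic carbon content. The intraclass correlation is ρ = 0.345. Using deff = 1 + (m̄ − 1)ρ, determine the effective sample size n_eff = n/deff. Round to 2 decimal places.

522.59

deff = 1 + (60 − 1)·0.345 = 1 + 20.355 = 21.355.
n_eff = 11160 / 21.355 = 522.59.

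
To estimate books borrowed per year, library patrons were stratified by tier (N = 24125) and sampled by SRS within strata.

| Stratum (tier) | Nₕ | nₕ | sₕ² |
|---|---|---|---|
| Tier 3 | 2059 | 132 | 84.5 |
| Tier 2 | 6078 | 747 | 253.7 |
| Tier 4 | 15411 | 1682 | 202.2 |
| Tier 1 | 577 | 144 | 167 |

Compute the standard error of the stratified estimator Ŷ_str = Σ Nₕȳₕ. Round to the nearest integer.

6266

Var(Ŷ_str) = Σₕ Nₕ²(1 − fₕ)sₕ²/nₕ.
Tier 3: 2059²·(1 − 132/2059)·84.5/132 = 2.5399247 × 10^6.
Tier 2: 6078²·(1 − 747/6078)·253.7/747 = 1.1004473 × 10^7.
Tier 4: 15411²·(1 − 1682/15411)·202.2/1682 = 2.5434598 × 10^7.
Tier 1: 577²·(1 − 144/577)·167/144 = 289746.16.
Sum = 3.9268742 × 10^7.
SE = √(3.9268742 × 10^7) = 6266.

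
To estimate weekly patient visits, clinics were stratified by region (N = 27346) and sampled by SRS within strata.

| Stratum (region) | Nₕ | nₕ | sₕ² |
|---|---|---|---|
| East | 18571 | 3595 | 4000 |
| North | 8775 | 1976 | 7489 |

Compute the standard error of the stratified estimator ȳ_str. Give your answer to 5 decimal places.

Var(ȳ_str) = Σₕ Wₕ²(1 − fₕ)sₕ²/nₕ with Wₕ = Nₕ/N, N = 27346.
East: Wₕ = 0.67911212; term = 0.67911212²·(1 − 0.19358139)·4000/3595 = 0.41381345.
North: Wₕ = 0.32088788; term = 0.32088788²·(1 − 0.22518519)·7489/1976 = 0.30237191.
Sum = 0.71618536.
SE = √(0.71618536) = 0.84628.

0.84628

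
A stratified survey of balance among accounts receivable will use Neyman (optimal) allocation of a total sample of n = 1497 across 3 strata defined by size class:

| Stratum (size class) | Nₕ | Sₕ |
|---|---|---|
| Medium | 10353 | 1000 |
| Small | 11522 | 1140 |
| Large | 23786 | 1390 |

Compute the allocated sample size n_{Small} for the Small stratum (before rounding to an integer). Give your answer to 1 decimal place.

347.7

Neyman allocation: nₕ = n·NₕSₕ / Σⱼ NⱼSⱼ.
Σ NⱼSⱼ = 10353·1000 + 11522·1140 + 23786·1390 = 5.655062 × 10^7.
n_{Small} = 1497·11522·1140 / (5.655062 × 10^7) = 347.7.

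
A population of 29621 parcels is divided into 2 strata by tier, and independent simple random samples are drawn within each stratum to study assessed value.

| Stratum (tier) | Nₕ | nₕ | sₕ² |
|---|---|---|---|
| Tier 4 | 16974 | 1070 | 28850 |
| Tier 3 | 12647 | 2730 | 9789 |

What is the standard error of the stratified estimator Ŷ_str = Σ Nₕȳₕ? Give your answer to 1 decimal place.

Var(Ŷ_str) = Σₕ Nₕ²(1 − fₕ)sₕ²/nₕ.
Tier 4: 16974²·(1 − 1070/16974)·28850/1070 = 7.2786796 × 10^9.
Tier 3: 12647²·(1 − 2730/12647)·9789/2730 = 4.4972136 × 10^8.
Sum = 7.728401 × 10^9.
SE = √(7.728401 × 10^9) = 87911.3.

87911.3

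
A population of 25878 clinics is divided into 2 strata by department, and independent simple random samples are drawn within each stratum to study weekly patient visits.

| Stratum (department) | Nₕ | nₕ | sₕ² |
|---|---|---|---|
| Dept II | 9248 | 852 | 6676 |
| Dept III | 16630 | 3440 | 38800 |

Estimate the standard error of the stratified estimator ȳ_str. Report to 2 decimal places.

Var(ȳ_str) = Σₕ Wₕ²(1 − fₕ)sₕ²/nₕ with Wₕ = Nₕ/N, N = 25878.
Dept II: Wₕ = 0.35736919; term = 0.35736919²·(1 − 0.09212803)·6676/852 = 0.90852225.
Dept III: Wₕ = 0.64263081; term = 0.64263081²·(1 − 0.20685508)·38800/3440 = 3.6944425.
Sum = 4.6029648.
SE = √(4.6029648) = 2.15.

2.15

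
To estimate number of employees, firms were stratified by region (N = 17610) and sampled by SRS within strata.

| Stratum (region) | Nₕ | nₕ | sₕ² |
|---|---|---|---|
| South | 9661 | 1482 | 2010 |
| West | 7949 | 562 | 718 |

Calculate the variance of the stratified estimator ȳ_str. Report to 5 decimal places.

0.58749

Var(ȳ_str) = Σₕ Wₕ²(1 − fₕ)sₕ²/nₕ with Wₕ = Nₕ/N, N = 17610.
South: Wₕ = 0.54860875; term = 0.54860875²·(1 − 0.15340027)·2010/1482 = 0.34558225.
West: Wₕ = 0.45139125; term = 0.45139125²·(1 − 0.07070072)·718/562 = 0.24190788.
Sum = 0.58749013.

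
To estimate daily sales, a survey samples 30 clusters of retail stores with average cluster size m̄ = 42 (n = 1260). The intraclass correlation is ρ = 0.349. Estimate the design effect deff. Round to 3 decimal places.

deff = 1 + (42 − 1)·0.349 = 1 + 14.309 = 15.309.

15.309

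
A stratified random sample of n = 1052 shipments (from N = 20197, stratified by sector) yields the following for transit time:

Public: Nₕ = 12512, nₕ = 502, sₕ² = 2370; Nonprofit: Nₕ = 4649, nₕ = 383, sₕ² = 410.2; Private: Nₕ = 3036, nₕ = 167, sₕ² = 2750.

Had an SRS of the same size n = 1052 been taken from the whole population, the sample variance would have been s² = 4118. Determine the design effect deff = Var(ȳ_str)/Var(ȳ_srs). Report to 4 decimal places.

0.5775

Var(ȳ_str) = Σ Wₕ²(1−fₕ)sₕ²/nₕ with Wₕ = Nₕ/20197:
  Public: (12512/20197)²·(1−502/12512)·2370/502 = 1.7391644
  Nonprofit: (4649/20197)²·(1−383/4649)·410.2/383 = 0.052071915
  Private: (3036/20197)²·(1−167/3036)·2750/167 = 0.351621
  → Var(ȳ_str) = 2.1428573.
Var(ȳ_srs) = (1 − 1052/20197)·4118/1052 = 3.710557.
deff = 2.1428573 / 3.710557 = 0.5775.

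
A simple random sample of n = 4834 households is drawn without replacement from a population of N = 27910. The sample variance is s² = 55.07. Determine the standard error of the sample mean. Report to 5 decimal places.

0.09705

Under SRS without replacement, Var(ȳ) = (1 − f)·s²/n with f = n/N = 4834/27910 = 0.17319957.
Var(ȳ) = (1 − 0.17319957)·55.07/4834 = 0.82680043·0.011392222 = 0.0094190939.
SE(ȳ) = √(0.0094190939) = 0.09705.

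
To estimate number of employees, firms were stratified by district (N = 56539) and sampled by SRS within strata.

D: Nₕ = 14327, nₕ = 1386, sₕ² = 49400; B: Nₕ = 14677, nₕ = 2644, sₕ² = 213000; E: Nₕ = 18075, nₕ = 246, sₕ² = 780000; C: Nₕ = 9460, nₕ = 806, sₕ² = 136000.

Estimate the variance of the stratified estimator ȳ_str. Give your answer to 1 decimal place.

330.5

Var(ȳ_str) = Σₕ Wₕ²(1 − fₕ)sₕ²/nₕ with Wₕ = Nₕ/N, N = 56539.
D: Wₕ = 0.25340031; term = 0.25340031²·(1 − 0.09674042)·49400/1386 = 2.0672384.
B: Wₕ = 0.25959072; term = 0.25959072²·(1 − 0.18014581)·213000/2644 = 4.4507492.
E: Wₕ = 0.31969083; term = 0.31969083²·(1 − 0.01360996)·780000/246 = 319.64546.
C: Wₕ = 0.16731813; term = 0.16731813²·(1 − 0.08520085)·136000/806 = 4.3213122.
Sum = 330.48476.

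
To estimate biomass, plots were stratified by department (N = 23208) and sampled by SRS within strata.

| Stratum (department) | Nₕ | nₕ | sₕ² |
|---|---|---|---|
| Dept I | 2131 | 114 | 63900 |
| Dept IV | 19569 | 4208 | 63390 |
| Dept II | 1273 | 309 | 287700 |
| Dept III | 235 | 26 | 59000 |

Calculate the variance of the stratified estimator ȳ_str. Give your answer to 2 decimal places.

15.21

Var(ȳ_str) = Σₕ Wₕ²(1 − fₕ)sₕ²/nₕ with Wₕ = Nₕ/N, N = 23208.
Dept I: Wₕ = 0.09182179; term = 0.09182179²·(1 − 0.05349601)·63900/114 = 4.4731136.
Dept IV: Wₕ = 0.84320062; term = 0.84320062²·(1 − 0.21503398)·63390/4208 = 8.4073226.
Dept II: Wₕ = 0.05485178; term = 0.05485178²·(1 − 0.24273370)·287700/309 = 2.1213454.
Dept III: Wₕ = 0.01012582; term = 0.01012582²·(1 − 0.11063830)·59000/26 = 0.2069271.
Sum = 15.208709.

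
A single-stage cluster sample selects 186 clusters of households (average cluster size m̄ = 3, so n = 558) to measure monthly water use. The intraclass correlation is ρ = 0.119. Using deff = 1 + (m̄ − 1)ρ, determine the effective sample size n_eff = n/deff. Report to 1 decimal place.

deff = 1 + (3 − 1)·0.119 = 1 + 0.238 = 1.238.
n_eff = 558 / 1.238 = 450.7.

450.7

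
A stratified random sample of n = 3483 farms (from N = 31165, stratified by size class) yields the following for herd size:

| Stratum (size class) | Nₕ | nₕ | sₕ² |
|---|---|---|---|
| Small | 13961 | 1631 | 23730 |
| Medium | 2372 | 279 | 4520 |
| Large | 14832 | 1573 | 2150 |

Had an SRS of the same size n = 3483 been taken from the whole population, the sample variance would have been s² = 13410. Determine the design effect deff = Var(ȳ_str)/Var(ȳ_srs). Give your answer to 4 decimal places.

Var(ȳ_str) = Σ Wₕ²(1−fₕ)sₕ²/nₕ with Wₕ = Nₕ/31165:
  Small: (13961/31165)²·(1−1631/13961)·23730/1631 = 2.5786305
  Medium: (2372/31165)²·(1−279/2372)·4520/279 = 0.082810209
  Large: (14832/31165)²·(1−1573/14832)·2150/1573 = 0.27674894
  → Var(ȳ_str) = 2.9381896.
Var(ȳ_srs) = (1 − 3483/31165)·13410/3483 = 3.4198388.
deff = 2.9381896 / 3.4198388 = 0.8592.

0.8592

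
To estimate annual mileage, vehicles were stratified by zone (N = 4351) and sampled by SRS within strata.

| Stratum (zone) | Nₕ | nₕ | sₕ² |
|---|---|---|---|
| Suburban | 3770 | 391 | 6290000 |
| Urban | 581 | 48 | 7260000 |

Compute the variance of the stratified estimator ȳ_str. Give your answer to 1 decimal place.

Var(ȳ_str) = Σₕ Wₕ²(1 − fₕ)sₕ²/nₕ with Wₕ = Nₕ/N, N = 4351.
Suburban: Wₕ = 0.86646748; term = 0.86646748²·(1 − 0.10371353)·6290000/391 = 10824.934.
Urban: Wₕ = 0.13353252; term = 0.13353252²·(1 − 0.08261618)·7260000/48 = 2474.1189.
Sum = 13299.053.

13299.1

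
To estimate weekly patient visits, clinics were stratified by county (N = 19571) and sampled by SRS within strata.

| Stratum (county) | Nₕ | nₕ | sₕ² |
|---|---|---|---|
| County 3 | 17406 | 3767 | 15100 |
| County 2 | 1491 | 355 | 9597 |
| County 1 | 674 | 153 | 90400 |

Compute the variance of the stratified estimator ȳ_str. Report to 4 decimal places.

3.1457

Var(ȳ_str) = Σₕ Wₕ²(1 − fₕ)sₕ²/nₕ with Wₕ = Nₕ/N, N = 19571.
County 3: Wₕ = 0.88937714; term = 0.88937714²·(1 − 0.21641963)·15100/3767 = 2.4844874.
County 2: Wₕ = 0.07618415; term = 0.07618415²·(1 − 0.23809524)·9597/355 = 0.11954656.
County 1: Wₕ = 0.03443871; term = 0.03443871²·(1 − 0.22700297)·90400/153 = 0.54168722.
Sum = 3.1457212.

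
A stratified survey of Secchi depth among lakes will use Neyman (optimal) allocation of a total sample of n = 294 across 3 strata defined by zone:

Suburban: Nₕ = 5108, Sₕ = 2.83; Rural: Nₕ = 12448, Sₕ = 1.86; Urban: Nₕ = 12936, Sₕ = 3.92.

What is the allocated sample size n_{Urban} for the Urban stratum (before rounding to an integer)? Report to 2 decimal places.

168.80

Neyman allocation: nₕ = n·NₕSₕ / Σⱼ NⱼSⱼ.
Σ NⱼSⱼ = 5108·2.83 + 12448·1.86 + 12936·3.92 = 88318.04.
n_{Urban} = 294·12936·3.92 / 88318.04 = 168.80.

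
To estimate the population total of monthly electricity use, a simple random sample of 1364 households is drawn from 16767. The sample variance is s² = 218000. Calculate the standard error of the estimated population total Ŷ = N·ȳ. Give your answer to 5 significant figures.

203170

Var(Ŷ) = N²·Var(ȳ) = N²·(1 − n/N)·s²/n.
f = 1364/16767 = 0.08135027; Var(ȳ) = 0.91864973·218000/1364 = 146.82232.
Var(Ŷ) = 16767² · 146.82232 = 4.1276495 × 10^10.
SE(Ŷ) = √(4.1276495 × 10^10) = 203170.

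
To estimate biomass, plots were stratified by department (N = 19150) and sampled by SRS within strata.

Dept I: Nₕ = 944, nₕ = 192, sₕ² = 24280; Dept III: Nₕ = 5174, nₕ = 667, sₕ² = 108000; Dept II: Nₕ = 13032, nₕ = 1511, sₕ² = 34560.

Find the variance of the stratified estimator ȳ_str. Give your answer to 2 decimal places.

Var(ȳ_str) = Σₕ Wₕ²(1 − fₕ)sₕ²/nₕ with Wₕ = Nₕ/N, N = 19150.
Dept I: Wₕ = 0.04929504; term = 0.04929504²·(1 − 0.20338983)·24280/192 = 0.24479342.
Dept III: Wₕ = 0.27018277; term = 0.27018277²·(1 − 0.12891380)·108000/667 = 10.296138.
Dept II: Wₕ = 0.68052219; term = 0.68052219²·(1 − 0.11594537)·34560/1511 = 9.3642492.
Sum = 19.905181.

19.91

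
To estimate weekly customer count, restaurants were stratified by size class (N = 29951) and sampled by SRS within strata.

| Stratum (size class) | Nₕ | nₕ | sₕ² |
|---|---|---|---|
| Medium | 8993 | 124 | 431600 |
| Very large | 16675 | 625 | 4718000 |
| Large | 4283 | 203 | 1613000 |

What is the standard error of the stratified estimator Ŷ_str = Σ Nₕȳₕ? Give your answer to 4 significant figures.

1.561 × 10^6

Var(Ŷ_str) = Σₕ Nₕ²(1 − fₕ)sₕ²/nₕ.
Medium: 8993²·(1 − 124/8993)·431600/124 = 2.7761249 × 10^11.
Very large: 16675²·(1 − 625/16675)·4718000/625 = 2.0203137 × 10^12.
Large: 4283²·(1 − 203/4283)·1613000/203 = 1.3885022 × 10^11.
Sum = 2.4367764 × 10^12.
SE = √(2.4367764 × 10^12) = 1.561 × 10^6.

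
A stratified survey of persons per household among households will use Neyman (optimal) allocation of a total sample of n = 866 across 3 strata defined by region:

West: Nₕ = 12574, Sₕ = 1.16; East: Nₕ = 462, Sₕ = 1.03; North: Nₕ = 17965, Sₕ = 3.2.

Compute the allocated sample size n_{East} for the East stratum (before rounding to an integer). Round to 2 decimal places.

5.68

Neyman allocation: nₕ = n·NₕSₕ / Σⱼ NⱼSⱼ.
Σ NⱼSⱼ = 12574·1.16 + 462·1.03 + 17965·3.2 = 72549.7.
n_{East} = 866·462·1.03 / 72549.7 = 5.68.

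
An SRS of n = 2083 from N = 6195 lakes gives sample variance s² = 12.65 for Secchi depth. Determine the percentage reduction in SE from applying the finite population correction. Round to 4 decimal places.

f = n/N = 2083/6195 = 0.33623890.
SE_no-fpc = √(s²/n) = 0.077929274; SE_fpc = √((1−f)s²/n) = 0.063490175.
Ratio = √(1−f) = 0.81471535. Reduction = 100·(1 − 0.81471535) = 18.5285%.

18.5285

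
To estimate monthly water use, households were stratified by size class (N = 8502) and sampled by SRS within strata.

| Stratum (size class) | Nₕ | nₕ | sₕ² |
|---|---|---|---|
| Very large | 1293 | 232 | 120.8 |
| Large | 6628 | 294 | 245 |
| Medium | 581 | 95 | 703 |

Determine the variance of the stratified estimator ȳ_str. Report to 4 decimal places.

0.5228

Var(ȳ_str) = Σₕ Wₕ²(1 − fₕ)sₕ²/nₕ with Wₕ = Nₕ/N, N = 8502.
Very large: Wₕ = 0.15208186; term = 0.15208186²·(1 − 0.17942769)·120.8/232 = 0.0098821321.
Large: Wₕ = 0.77958127; term = 0.77958127²·(1 − 0.04435727)·245/294 = 0.48399081.
Medium: Wₕ = 0.06833686; term = 0.06833686²·(1 − 0.16351119)·703/95 = 0.028906927.
Sum = 0.52277987.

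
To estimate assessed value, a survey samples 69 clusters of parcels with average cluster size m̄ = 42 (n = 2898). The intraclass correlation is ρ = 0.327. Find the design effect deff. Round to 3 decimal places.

14.407

deff = 1 + (42 − 1)·0.327 = 1 + 13.407 = 14.407.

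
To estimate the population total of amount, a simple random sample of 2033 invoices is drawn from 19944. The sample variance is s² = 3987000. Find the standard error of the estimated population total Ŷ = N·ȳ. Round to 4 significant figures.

837000

Var(Ŷ) = N²·Var(ȳ) = N²·(1 − n/N)·s²/n.
f = 2033/19944 = 0.10193542; Var(ȳ) = 0.89806458·3987000/2033 = 1761.2314.
Var(Ŷ) = 19944² · 1761.2314 = 7.0055292 × 10^11.
SE(Ŷ) = √(7.0055292 × 10^11) = 837000.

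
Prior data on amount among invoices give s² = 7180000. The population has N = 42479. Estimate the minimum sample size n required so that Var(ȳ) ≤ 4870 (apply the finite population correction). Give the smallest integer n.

Without fpc, n₀ = s²/D = 7180000/4870 = 1474.3326.
With fpc, (1 − n/N)·s²/n ≤ D requires n ≥ n₀/(1 + n₀/N) = 1474.3326/(1 + 1474.3326/42479) = 1424.8789.
Rounding up, n = 1425.

1425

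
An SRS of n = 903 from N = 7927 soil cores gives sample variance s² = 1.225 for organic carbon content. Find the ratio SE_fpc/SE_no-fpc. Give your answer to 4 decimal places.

0.9413

f = n/N = 903/7927 = 0.11391447.
SE_no-fpc = √(s²/n) = 0.036831904; SE_fpc = √((1−f)s²/n) = 0.034670651.
Ratio = √(1−f) = 0.94132116.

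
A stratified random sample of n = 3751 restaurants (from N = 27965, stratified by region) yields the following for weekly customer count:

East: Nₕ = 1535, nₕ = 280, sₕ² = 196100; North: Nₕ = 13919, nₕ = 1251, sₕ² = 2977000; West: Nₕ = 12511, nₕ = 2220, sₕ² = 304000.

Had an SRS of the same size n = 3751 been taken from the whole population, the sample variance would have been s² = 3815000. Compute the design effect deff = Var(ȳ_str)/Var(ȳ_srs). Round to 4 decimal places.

0.6368

Var(ȳ_str) = Σ Wₕ²(1−fₕ)sₕ²/nₕ with Wₕ = Nₕ/27965:
  East: (1535/27965)²·(1−280/1535)·196100/280 = 1.7252102
  North: (13919/27965)²·(1−1251/13919)·2977000/1251 = 536.54724
  West: (12511/27965)²·(1−2220/12511)·304000/2220 = 22.544498
  → Var(ȳ_str) = 560.81695.
Var(ȳ_srs) = (1 − 3751/27965)·3815000/3751 = 880.64159.
deff = 560.81695 / 880.64159 = 0.6368.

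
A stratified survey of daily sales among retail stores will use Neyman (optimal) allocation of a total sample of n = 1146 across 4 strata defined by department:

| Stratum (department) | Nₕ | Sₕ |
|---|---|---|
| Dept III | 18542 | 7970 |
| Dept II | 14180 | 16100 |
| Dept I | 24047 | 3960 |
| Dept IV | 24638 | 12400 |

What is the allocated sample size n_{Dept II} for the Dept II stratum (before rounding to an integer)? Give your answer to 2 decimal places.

Neyman allocation: nₕ = n·NₕSₕ / Σⱼ NⱼSⱼ.
Σ NⱼSⱼ = 18542·7970 + 14180·16100 + 24047·3960 + 24638·12400 = 7.7681506 × 10^8.
n_{Dept II} = 1146·14180·16100 / (7.7681506 × 10^8) = 336.80.

336.80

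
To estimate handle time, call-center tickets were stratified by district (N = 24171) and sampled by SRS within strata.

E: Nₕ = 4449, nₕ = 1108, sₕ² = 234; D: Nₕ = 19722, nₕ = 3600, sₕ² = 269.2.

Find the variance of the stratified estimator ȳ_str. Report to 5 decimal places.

Var(ȳ_str) = Σₕ Wₕ²(1 − fₕ)sₕ²/nₕ with Wₕ = Nₕ/N, N = 24171.
E: Wₕ = 0.18406355; term = 0.18406355²·(1 − 0.24904473)·234/1108 = 0.0053731101.
D: Wₕ = 0.81593645; term = 0.81593645²·(1 − 0.18253727)·269.2/3600 = 0.040696137.
Sum = 0.046069247.

0.04607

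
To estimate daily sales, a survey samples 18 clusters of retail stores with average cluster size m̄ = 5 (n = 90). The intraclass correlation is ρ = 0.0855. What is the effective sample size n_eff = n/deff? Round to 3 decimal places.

67.064

deff = 1 + (5 − 1)·0.0855 = 1 + 0.342 = 1.342.
n_eff = 90 / 1.342 = 67.064.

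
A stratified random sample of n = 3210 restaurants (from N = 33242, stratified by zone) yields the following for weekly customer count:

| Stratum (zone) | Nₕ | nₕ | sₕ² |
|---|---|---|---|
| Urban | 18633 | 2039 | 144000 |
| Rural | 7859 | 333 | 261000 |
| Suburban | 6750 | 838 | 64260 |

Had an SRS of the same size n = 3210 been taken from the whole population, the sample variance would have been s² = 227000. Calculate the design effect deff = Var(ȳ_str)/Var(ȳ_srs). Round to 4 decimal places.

Var(ȳ_str) = Σ Wₕ²(1−fₕ)sₕ²/nₕ with Wₕ = Nₕ/33242:
  Urban: (18633/33242)²·(1−2039/18633)·144000/2039 = 19.760815
  Rural: (7859/33242)²·(1−333/7859)·261000/333 = 41.952079
  Suburban: (6750/33242)²·(1−838/6750)·64260/838 = 2.7692401
  → Var(ȳ_str) = 64.482134.
Var(ȳ_srs) = (1 − 3210/33242)·227000/3210 = 63.8878.
deff = 64.482134 / 63.8878 = 1.0093.

1.0093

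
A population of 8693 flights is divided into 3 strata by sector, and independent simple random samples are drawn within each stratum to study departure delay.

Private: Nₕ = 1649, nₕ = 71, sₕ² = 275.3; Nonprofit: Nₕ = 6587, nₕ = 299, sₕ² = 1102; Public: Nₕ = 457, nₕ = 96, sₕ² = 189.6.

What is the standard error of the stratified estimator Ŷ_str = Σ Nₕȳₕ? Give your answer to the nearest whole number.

Var(Ŷ_str) = Σₕ Nₕ²(1 − fₕ)sₕ²/nₕ.
Private: 1649²·(1 − 71/1649)·275.3/71 = 1.0089636 × 10^7.
Nonprofit: 6587²·(1 − 299/6587)·1102/299 = 1.5265485 × 10^8.
Public: 457²·(1 − 96/457)·189.6/96 = 325829.58.
Sum = 1.6307032 × 10^8.
SE = √(1.6307032 × 10^8) = 12770.

12770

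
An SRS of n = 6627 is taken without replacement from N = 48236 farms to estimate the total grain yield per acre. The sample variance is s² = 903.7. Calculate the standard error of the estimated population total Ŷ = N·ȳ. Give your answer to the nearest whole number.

16544

Var(Ŷ) = N²·Var(ȳ) = N²·(1 − n/N)·s²/n.
f = 6627/48236 = 0.13738701; Var(ȳ) = 0.86261299·903.7/6627 = 0.11763141.
Var(Ŷ) = 48236² · 0.11763141 = 2.7369438 × 10^8.
SE(Ŷ) = √(2.7369438 × 10^8) = 16544.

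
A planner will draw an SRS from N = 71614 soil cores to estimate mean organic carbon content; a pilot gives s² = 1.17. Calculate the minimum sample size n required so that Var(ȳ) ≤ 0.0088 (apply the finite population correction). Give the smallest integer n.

133

Without fpc, n₀ = s²/D = 1.17/0.0088 = 132.9545.
With fpc, (1 − n/N)·s²/n ≤ D requires n ≥ n₀/(1 + n₀/N) = 132.9545/(1 + 132.9545/71614) = 132.7081.
Rounding up, n = 133.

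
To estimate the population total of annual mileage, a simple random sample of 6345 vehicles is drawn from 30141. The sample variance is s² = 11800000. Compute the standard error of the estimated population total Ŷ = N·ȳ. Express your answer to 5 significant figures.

1.1549 × 10^6

Var(Ŷ) = N²·Var(ȳ) = N²·(1 − n/N)·s²/n.
f = 6345/30141 = 0.21051060; Var(ȳ) = 0.78948940·11800000/6345 = 1468.2388.
Var(Ŷ) = 30141² · 1468.2388 = 1.3338654 × 10^12.
SE(Ŷ) = √(1.3338654 × 10^12) = 1.1549 × 10^6.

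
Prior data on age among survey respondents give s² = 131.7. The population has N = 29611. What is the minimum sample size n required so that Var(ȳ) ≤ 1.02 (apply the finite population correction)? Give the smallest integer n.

129

Without fpc, n₀ = s²/D = 131.7/1.02 = 129.1176.
With fpc, (1 − n/N)·s²/n ≤ D requires n ≥ n₀/(1 + n₀/N) = 129.1176/(1 + 129.1176/29611) = 128.5570.
Rounding up, n = 129.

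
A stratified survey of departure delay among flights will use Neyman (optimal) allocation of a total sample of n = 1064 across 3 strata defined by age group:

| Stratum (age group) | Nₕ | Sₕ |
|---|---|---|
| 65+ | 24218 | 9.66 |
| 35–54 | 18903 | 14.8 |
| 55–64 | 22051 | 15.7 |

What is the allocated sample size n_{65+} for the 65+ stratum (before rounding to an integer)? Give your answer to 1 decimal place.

Neyman allocation: nₕ = n·NₕSₕ / Σⱼ NⱼSⱼ.
Σ NⱼSⱼ = 24218·9.66 + 18903·14.8 + 22051·15.7 = 859910.98.
n_{65+} = 1064·24218·9.66 / 859910.98 = 289.5.

289.5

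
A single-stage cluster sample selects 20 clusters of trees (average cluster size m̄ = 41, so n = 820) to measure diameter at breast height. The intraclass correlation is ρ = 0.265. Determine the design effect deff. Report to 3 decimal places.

deff = 1 + (41 − 1)·0.265 = 1 + 10.6 = 11.6.

11.600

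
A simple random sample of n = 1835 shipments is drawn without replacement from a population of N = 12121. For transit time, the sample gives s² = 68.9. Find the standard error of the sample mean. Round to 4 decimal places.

Under SRS without replacement, Var(ȳ) = (1 − f)·s²/n with f = n/N = 1835/12121 = 0.15139015.
Var(ȳ) = (1 − 0.15139015)·68.9/1835 = 0.84860985·0.037547684 = 0.031863334.
SE(ȳ) = √(0.031863334) = 0.1785.

0.1785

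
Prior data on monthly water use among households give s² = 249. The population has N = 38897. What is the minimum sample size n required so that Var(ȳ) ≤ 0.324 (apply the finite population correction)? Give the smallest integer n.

754

Without fpc, n₀ = s²/D = 249/0.324 = 768.5185.
With fpc, (1 − n/N)·s²/n ≤ D requires n ≥ n₀/(1 + n₀/N) = 768.5185/(1 + 768.5185/38897) = 753.6285.
Rounding up, n = 754.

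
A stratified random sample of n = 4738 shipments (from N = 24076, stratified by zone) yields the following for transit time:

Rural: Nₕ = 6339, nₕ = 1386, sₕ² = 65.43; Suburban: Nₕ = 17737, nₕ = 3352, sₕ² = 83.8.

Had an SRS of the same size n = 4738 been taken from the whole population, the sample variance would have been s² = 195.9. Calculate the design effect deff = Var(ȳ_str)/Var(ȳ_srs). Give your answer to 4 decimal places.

0.4084

Var(ȳ_str) = Σ Wₕ²(1−fₕ)sₕ²/nₕ with Wₕ = Nₕ/24076:
  Rural: (6339/24076)²·(1−1386/6339)·65.43/1386 = 0.0025570199
  Suburban: (17737/24076)²·(1−3352/17737)·83.8/3352 = 0.011004273
  → Var(ȳ_str) = 0.013561293.
Var(ȳ_srs) = (1 − 4738/24076)·195.9/4738 = 0.033209826.
deff = 0.013561293 / 0.033209826 = 0.4084.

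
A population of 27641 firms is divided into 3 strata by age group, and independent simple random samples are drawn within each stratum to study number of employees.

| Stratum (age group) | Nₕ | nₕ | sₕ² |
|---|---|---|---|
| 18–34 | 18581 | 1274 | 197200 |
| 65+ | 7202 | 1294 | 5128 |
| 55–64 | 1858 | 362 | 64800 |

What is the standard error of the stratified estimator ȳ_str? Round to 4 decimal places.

Var(ȳ_str) = Σₕ Wₕ²(1 − fₕ)sₕ²/nₕ with Wₕ = Nₕ/N, N = 27641.
18–34: Wₕ = 0.67222604; term = 0.67222604²·(1 − 0.06856466)·197200/1274 = 65.150966.
65+: Wₕ = 0.26055497; term = 0.26055497²·(1 − 0.17967231)·5128/1294 = 0.22069873.
55–64: Wₕ = 0.06721899; term = 0.06721899²·(1 − 0.19483315)·64800/362 = 0.65123276.
Sum = 66.022897.
SE = √(66.022897) = 8.1254.

8.1254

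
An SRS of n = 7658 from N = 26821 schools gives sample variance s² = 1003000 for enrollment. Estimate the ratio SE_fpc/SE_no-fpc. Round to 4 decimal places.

f = n/N = 7658/26821 = 0.28552254.
SE_no-fpc = √(s²/n) = 11.444394; SE_fpc = √((1−f)s²/n) = 9.6735761.
Ratio = √(1−f) = 0.84526769.

0.8453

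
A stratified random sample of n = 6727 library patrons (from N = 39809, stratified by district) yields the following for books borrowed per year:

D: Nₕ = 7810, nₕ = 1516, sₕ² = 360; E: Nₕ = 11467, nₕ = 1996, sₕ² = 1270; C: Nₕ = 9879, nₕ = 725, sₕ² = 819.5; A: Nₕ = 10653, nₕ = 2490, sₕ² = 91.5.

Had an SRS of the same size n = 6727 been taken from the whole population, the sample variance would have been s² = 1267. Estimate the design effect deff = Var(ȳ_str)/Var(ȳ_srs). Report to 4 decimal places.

0.7506

Var(ȳ_str) = Σ Wₕ²(1−fₕ)sₕ²/nₕ with Wₕ = Nₕ/39809:
  D: (7810/39809)²·(1−1516/7810)·360/1516 = 0.0073657765
  E: (11467/39809)²·(1−1996/11467)·1270/1996 = 0.043603997
  C: (9879/39809)²·(1−725/9879)·819.5/725 = 0.06450187
  A: (10653/39809)²·(1−2490/10653)·91.5/2490 = 0.0020164197
  → Var(ȳ_str) = 0.11748806.
Var(ȳ_srs) = (1 − 6727/39809)·1267/6727 = 0.1565185.
deff = 0.11748806 / 0.1565185 = 0.7506.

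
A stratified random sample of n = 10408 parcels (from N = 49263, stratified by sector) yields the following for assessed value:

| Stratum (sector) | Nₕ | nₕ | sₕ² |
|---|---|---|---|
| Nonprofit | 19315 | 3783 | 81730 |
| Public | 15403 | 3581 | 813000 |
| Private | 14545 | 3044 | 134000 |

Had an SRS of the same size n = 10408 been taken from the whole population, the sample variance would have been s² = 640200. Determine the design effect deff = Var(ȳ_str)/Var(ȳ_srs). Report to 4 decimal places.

0.4687

Var(ȳ_str) = Σ Wₕ²(1−fₕ)sₕ²/nₕ with Wₕ = Nₕ/49263:
  Nonprofit: (19315/49263)²·(1−3783/19315)·81730/3783 = 2.6707027
  Public: (15403/49263)²·(1−3581/15403)·813000/3581 = 17.034947
  Private: (14545/49263)²·(1−3044/14545)·134000/3044 = 3.0343646
  → Var(ȳ_str) = 22.740014.
Var(ȳ_srs) = (1 − 10408/49263)·640200/10408 = 48.514822.
deff = 22.740014 / 48.514822 = 0.4687.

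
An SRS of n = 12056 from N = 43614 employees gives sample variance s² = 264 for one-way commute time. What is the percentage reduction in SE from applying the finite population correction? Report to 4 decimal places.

f = n/N = 12056/43614 = 0.27642500.
SE_no-fpc = √(s²/n) = 0.14797909; SE_fpc = √((1−f)s²/n) = 0.12587576.
Ratio = √(1−f) = 0.85063212. Reduction = 100·(1 − 0.85063212) = 14.9368%.

14.9368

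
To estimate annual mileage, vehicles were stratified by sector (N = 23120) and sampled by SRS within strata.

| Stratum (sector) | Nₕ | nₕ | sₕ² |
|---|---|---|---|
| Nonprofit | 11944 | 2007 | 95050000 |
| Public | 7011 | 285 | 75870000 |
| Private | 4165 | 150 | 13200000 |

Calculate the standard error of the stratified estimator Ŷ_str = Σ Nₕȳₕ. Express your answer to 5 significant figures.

4.4324 × 10^6

Var(Ŷ_str) = Σₕ Nₕ²(1 − fₕ)sₕ²/nₕ.
Nonprofit: 11944²·(1 − 2007/11944)·95050000/2007 = 5.6209514 × 10^12.
Public: 7011²·(1 − 285/7011)·75870000/285 = 1.255342 × 10^13.
Private: 4165²·(1 − 150/4165)·13200000/150 = 1.4715778 × 10^12.
Sum = 1.9645949 × 10^13.
SE = √(1.9645949 × 10^13) = 4.4324 × 10^6.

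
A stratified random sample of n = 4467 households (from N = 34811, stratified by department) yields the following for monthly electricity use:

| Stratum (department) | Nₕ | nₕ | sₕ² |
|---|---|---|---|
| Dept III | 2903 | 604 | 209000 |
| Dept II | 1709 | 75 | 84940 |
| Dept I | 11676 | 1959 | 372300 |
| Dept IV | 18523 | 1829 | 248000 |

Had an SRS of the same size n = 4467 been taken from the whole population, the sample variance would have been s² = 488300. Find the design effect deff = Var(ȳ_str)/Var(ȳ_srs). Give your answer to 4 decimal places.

0.5972

Var(ȳ_str) = Σ Wₕ²(1−fₕ)sₕ²/nₕ with Wₕ = Nₕ/34811:
  Dept III: (2903/34811)²·(1−604/2903)·209000/604 = 1.9057343
  Dept II: (1709/34811)²·(1−75/1709)·84940/75 = 2.6098293
  Dept I: (11676/34811)²·(1−1959/11676)·372300/1959 = 17.793111
  Dept IV: (18523/34811)²·(1−1829/18523)·248000/1829 = 34.600049
  → Var(ȳ_str) = 56.908724.
Var(ȳ_srs) = (1 − 4467/34811)·488300/4467 = 95.285563.
deff = 56.908724 / 95.285563 = 0.5972.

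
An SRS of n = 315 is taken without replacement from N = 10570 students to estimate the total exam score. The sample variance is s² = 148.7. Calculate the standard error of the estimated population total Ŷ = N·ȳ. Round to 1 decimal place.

7153.3

Var(Ŷ) = N²·Var(ȳ) = N²·(1 − n/N)·s²/n.
f = 315/10570 = 0.02980132; Var(ȳ) = 0.97019868·148.7/315 = 0.45799537.
Var(Ŷ) = 10570² · 0.45799537 = 5.1169487 × 10^7.
SE(Ŷ) = √(5.1169487 × 10^7) = 7153.3.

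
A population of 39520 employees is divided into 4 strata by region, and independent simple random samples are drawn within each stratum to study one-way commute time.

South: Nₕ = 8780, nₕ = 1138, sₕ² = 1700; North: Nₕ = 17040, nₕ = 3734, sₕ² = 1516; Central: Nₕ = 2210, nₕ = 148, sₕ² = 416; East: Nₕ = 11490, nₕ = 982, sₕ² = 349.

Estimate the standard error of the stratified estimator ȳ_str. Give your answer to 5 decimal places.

Var(ȳ_str) = Σₕ Wₕ²(1 − fₕ)sₕ²/nₕ with Wₕ = Nₕ/N, N = 39520.
South: Wₕ = 0.22216599; term = 0.22216599²·(1 − 0.12961276)·1700/1138 = 0.06417625.
North: Wₕ = 0.43117409; term = 0.43117409²·(1 − 0.21913146)·1516/3734 = 0.058939728.
Central: Wₕ = 0.05592105; term = 0.05592105²·(1 − 0.06696833)·416/148 = 0.0082012241.
East: Wₕ = 0.29073887; term = 0.29073887²·(1 − 0.08546562)·349/982 = 0.02747389.
Sum = 0.15879109.
SE = √(0.15879109) = 0.39849.

0.39849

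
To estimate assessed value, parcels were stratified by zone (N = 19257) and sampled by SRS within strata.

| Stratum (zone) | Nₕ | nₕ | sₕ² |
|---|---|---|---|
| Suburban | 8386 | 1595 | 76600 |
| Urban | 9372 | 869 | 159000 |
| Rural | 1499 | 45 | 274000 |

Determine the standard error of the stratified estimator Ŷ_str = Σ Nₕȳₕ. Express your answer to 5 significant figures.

174890

Var(Ŷ_str) = Σₕ Nₕ²(1 − fₕ)sₕ²/nₕ.
Suburban: 8386²·(1 − 1595/8386)·76600/1595 = 2.7349958 × 10^9.
Urban: 9372²·(1 − 869/9372)·159000/869 = 1.4580815 × 10^10.
Rural: 1499²·(1 − 45/1499)·274000/45 = 1.3271013 × 10^10.
Sum = 3.0586824 × 10^10.
SE = √(3.0586824 × 10^10) = 174890.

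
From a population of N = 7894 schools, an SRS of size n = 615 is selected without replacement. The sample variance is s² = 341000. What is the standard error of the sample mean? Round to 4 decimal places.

Under SRS without replacement, Var(ȳ) = (1 − f)·s²/n with f = n/N = 615/7894 = 0.07790727.
Var(ȳ) = (1 − 0.07790727)·341000/615 = 0.92209273·554.47154 = 511.27418.
SE(ȳ) = √(511.27418) = 22.6114.

22.6114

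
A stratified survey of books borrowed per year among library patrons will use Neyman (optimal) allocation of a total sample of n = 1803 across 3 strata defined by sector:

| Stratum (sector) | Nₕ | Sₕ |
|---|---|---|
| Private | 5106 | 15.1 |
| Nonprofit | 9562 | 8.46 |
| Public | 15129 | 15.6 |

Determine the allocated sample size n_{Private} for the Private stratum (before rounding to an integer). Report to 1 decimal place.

352.8

Neyman allocation: nₕ = n·NₕSₕ / Σⱼ NⱼSⱼ.
Σ NⱼSⱼ = 5106·15.1 + 9562·8.46 + 15129·15.6 = 394007.52.
n_{Private} = 1803·5106·15.1 / 394007.52 = 352.8.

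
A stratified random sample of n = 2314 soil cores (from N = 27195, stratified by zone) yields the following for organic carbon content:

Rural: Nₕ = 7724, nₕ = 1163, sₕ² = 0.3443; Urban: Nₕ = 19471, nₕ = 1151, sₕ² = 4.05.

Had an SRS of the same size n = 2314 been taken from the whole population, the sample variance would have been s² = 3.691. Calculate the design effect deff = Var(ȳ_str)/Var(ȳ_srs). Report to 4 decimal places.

Var(ȳ_str) = Σ Wₕ²(1−fₕ)sₕ²/nₕ with Wₕ = Nₕ/27195:
  Rural: (7724/27195)²·(1−1163/7724)·0.3443/1163 = 2.0285769 × 10^-5
  Urban: (19471/27195)²·(1−1151/19471)·4.05/1151 = 0.0016971307
  → Var(ȳ_str) = 0.0017174165.
Var(ȳ_srs) = (1 − 2314/27195)·3.691/2314 = 0.00145935.
deff = 0.0017174165 / 0.00145935 = 1.1768.

1.1768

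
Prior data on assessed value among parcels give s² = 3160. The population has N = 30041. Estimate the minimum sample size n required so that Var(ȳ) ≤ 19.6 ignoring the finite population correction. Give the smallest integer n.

162

Without fpc, n₀ = s²/D = 3160/19.6 = 161.2245.
Rounding up, n = 162.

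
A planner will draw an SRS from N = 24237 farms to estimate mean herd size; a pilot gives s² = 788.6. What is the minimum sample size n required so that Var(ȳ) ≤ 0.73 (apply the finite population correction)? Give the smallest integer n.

1035

Without fpc, n₀ = s²/D = 788.6/0.73 = 1080.2740.
With fpc, (1 − n/N)·s²/n ≤ D requires n ≥ n₀/(1 + n₀/N) = 1080.2740/(1 + 1080.2740/24237) = 1034.1793.
Rounding up, n = 1035.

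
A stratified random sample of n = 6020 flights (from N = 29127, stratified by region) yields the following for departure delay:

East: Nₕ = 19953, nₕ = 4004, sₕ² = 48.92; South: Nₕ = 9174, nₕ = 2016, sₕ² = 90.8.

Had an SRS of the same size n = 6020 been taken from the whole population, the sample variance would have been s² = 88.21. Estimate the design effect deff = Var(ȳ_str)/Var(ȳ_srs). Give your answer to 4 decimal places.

Var(ȳ_str) = Σ Wₕ²(1−fₕ)sₕ²/nₕ with Wₕ = Nₕ/29127:
  East: (19953/29127)²·(1−4004/19953)·48.92/4004 = 0.0045829227
  South: (9174/29127)²·(1−2016/9174)·90.8/2016 = 0.0034862156
  → Var(ȳ_str) = 0.0080691383.
Var(ȳ_srs) = (1 − 6020/29127)·88.21/6020 = 0.011624362.
deff = 0.0080691383 / 0.011624362 = 0.6942.

0.6942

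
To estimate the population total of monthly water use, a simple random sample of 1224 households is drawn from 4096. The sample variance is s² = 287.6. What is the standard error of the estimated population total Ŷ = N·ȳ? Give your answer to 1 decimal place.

1662.6

Var(Ŷ) = N²·Var(ȳ) = N²·(1 − n/N)·s²/n.
f = 1224/4096 = 0.29882812; Var(ȳ) = 0.70117188·287.6/1224 = 0.16475248.
Var(Ŷ) = 4096² · 0.16475248 = 2.7640879 × 10^6.
SE(Ŷ) = √(2.7640879 × 10^6) = 1662.6.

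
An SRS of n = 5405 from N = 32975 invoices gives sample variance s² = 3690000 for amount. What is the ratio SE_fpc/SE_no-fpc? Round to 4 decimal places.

f = n/N = 5405/32975 = 0.16391205.
SE_no-fpc = √(s²/n) = 26.128551; SE_fpc = √((1−f)s²/n) = 23.891384.
Ratio = √(1−f) = 0.91437845.

0.9144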